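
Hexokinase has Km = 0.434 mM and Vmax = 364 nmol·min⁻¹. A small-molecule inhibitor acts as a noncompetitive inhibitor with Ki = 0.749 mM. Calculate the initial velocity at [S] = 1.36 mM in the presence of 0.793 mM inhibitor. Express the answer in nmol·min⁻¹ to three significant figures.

With α = 1 + [I]/Ki = 1 + 0.793/0.749 = 2.059, the noncompetitive rate law is v = (Vmax/α)·[S] / (Km + [S]).
v = (364/2.059)×1.36 / (0.434 + 1.36) = 240.5/1.794 = 134 nmol·min⁻¹.

134 nmol·min⁻¹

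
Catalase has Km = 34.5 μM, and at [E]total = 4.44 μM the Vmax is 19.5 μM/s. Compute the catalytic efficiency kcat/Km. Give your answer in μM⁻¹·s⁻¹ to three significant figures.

0.127 μM⁻¹·s⁻¹

kcat = Vmax/[E]total = 19.5/4.44 = 4.39 s⁻¹.
kcat/Km = 4.39/34.5 = 0.127 μM⁻¹·s⁻¹.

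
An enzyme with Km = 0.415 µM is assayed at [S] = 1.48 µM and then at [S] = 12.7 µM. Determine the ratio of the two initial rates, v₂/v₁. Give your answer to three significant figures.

1.24

The fractional saturations are [S]/(Km+[S]) = 1.48/1.895 = 0.7810 and 12.7/13.11 = 0.9684.
v₂/v₁ is just their ratio: 0.9684/0.7810 = 1.24.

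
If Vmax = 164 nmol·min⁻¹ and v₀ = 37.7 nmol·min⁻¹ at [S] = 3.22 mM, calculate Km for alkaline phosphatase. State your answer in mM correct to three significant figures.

v/Vmax = 37.7/164 = 0.2299 = [S]/(Km+[S]).
So Km + [S] = [S]/0.2299 = 14.01 mM, giving Km = 14.01 − 3.22 = 10.8 mM.

10.8 mM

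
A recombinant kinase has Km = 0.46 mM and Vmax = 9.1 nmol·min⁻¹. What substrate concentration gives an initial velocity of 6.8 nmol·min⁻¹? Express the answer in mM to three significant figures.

1.36 mM

Rearranging v = Vmax[S]/(Km+[S]) gives [S] = Km·v/(Vmax − v).
[S] = 0.46 × 6.8 / (9.1 − 6.8) = 3.128/2.300 = 1.36 mM.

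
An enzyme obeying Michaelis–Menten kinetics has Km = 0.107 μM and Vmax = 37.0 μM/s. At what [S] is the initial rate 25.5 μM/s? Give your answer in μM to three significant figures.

0.237 μM

The required fractional saturation is v/Vmax = 25.5/37.0 = 0.6892.
Then [S]/(Km+[S]) = 0.6892 ⇒ [S] = 0.107 × 0.6892/(1 − 0.6892) = 0.237 μM.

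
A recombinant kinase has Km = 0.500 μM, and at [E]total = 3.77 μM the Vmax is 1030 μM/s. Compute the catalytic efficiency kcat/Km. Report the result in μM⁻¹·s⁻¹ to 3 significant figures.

kcat = Vmax/[E]total = 1030/3.77 = 273 s⁻¹.
kcat/Km = 273/0.500 = 546 μM⁻¹·s⁻¹.

546 μM⁻¹·s⁻¹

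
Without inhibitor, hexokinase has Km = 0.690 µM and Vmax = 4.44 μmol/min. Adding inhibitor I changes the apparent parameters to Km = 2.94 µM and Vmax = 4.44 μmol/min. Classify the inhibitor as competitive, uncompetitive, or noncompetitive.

competitive

Km increases (0.690 → 2.94 µM) while Vmax is unchanged — the hallmark of competitive inhibition.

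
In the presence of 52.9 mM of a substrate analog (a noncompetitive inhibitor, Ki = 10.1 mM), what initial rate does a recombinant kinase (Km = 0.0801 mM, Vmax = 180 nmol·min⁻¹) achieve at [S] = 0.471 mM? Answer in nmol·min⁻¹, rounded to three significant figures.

24.7 nmol·min⁻¹

α = 1 + [I]/Ki = 1 + 52.9/10.1 = 6.238.
For a noncompetitive inhibitor, Vmax is reduced to Vmax/α while Km is unchanged: Km,app = 0.0801 mM, Vmax,app = 28.9 nmol·min⁻¹.
v = Vmax,app·[S]/(Km,app + [S]) = 28.9 × 0.471/(0.0801 + 0.471) = 24.7 nmol·min⁻¹.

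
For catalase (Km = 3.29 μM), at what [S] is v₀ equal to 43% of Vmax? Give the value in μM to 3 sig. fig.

v/Vmax = [S]/(Km+[S]) = 0.43, so [S] = Km·0.43/(1 − 0.43) = 3.29 × 0.7544.
[S] = 2.48 μM.

2.48 μM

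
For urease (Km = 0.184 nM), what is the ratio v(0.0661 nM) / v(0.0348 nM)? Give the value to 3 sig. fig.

1.66

The fractional saturations are [S]/(Km+[S]) = 0.0348/0.2188 = 0.1590 and 0.0661/0.2501 = 0.2643.
v₂/v₁ is just their ratio: 0.2643/0.1590 = 1.66.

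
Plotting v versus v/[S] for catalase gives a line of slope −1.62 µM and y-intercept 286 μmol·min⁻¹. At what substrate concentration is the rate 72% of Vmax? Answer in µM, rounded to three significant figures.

4.17 µM

The Eadie–Hofstee slope gives Km = 1.62 µM (slope = −Km).
v/Vmax = [S]/(Km+[S]) = 0.72 ⇒ [S] = Km·0.72/(1−0.72) = 1.62 × 2.571 = 4.17 µM.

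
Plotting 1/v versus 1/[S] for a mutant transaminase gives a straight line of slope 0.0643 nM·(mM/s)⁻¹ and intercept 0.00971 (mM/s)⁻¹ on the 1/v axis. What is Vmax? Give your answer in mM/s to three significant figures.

The y-intercept of a Lineweaver–Burk plot equals 1/Vmax, so Vmax = 1/0.00971 = 103 mM/s.

103 mM/s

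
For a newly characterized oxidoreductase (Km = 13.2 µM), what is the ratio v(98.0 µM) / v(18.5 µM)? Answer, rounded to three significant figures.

Since Vmax cancels, v₂/v₁ = [S]₂(Km+[S]₁) / [S]₁(Km+[S]₂).
= 98.0×(13.2+18.5) / (18.5×(13.2+98.0)) = 3107/2057 = 1.51.

1.51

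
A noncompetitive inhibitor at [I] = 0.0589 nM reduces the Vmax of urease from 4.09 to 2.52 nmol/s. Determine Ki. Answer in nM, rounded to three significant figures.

0.0945 nM

Noncompetitive: Vmax,app = Vmax/α with α = 1 + [I]/Ki.
α = Vmax/Vmax,app = 4.09/2.52 = 1.623.
Ki = [I]/(α − 1) = 0.0589/0.6230 = 0.0945 nM.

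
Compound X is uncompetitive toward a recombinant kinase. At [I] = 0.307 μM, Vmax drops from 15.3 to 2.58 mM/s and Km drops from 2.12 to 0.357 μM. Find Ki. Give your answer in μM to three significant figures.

0.0623 μM

Uncompetitive: Vmax,app = Vmax/α (and Km,app = Km/α) with α = 1 + [I]/Ki.
α = Vmax/Vmax,app = 15.3/2.58 = 5.930.
Since α = 1 + [I]/Ki, [I]/Ki = 5.930 − 1 = 4.930 and Ki = 0.307/4.930 = 0.0623 μM.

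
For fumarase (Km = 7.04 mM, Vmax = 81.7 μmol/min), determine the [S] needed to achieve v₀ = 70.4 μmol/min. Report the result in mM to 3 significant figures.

Rearranging v = Vmax[S]/(Km+[S]) gives [S] = Km·v/(Vmax − v).
[S] = 7.04 × 70.4 / (81.7 − 70.4) = 495.6/11.30 = 43.9 mM.

43.9 mM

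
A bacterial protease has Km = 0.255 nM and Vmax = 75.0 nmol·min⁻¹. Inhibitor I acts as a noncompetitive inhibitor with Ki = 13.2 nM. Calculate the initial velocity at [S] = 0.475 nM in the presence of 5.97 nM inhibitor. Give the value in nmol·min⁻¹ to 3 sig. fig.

α = 1 + [I]/Ki = 1 + 5.97/13.2 = 1.452.
For a noncompetitive inhibitor, Vmax is reduced to Vmax/α while Km is unchanged: Km,app = 0.255 nM, Vmax,app = 51.6 nmol·min⁻¹.
v = Vmax,app·[S]/(Km,app + [S]) = 51.6 × 0.475/(0.255 + 0.475) = 33.6 nmol·min⁻¹.

33.6 nmol·min⁻¹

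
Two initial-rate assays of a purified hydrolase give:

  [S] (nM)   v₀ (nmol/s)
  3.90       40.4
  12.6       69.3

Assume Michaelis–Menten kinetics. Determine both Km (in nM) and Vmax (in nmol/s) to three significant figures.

From v = Vmax[S]/(Km+[S]), each point gives Vmax = v(Km+[S])/[S].
Equating: 40.4(Km+3.90)/3.90 = 69.3(Km+12.6)/12.6.
10.36·Km + 40.4 = 5.500·Km + 69.3, so (10.36 − 5.500)·Km = 69.3 − 40.4.
Km = 28.90/4.859 = 5.95 nM; then Vmax = 40.4(5.95+3.90)/3.90 = 102 nmol/s.

Km = 5.95 nM; Vmax = 102 nmol/s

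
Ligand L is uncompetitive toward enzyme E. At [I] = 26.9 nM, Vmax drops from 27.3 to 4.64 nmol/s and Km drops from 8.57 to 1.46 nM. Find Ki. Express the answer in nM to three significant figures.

Uncompetitive: Vmax,app = Vmax/α (and Km,app = Km/α) with α = 1 + [I]/Ki.
α = Vmax/Vmax,app = 27.3/4.64 = 5.884.
Ki = [I]/(α − 1) = 26.9/4.884 = 5.51 nM.

5.51 nM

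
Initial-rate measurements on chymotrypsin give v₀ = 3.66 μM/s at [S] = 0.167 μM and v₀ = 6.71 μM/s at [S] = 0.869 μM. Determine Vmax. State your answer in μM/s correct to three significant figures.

From v = Vmax[S]/(Km+[S]), each point gives Vmax = v(Km+[S])/[S].
Equating: 3.66(Km+0.167)/0.167 = 6.71(Km+0.869)/0.869.
21.92·Km + 3.66 = 7.722·Km + 6.71, so (21.92 − 7.722)·Km = 6.71 − 3.66.
Km = 3.050/14.19 = 0.215 μM; then Vmax = 3.66(0.215+0.167)/0.167 = 8.37 μM/s.

8.37 μM/s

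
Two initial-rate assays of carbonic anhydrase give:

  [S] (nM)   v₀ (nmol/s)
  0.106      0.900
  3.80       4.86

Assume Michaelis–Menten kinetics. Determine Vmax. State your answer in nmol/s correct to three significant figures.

5.56 nmol/s

In reciprocal form, 1/v = (Km/Vmax)·(1/[S]) + 1/Vmax. The two points give (1/[S], 1/v) = (9.434, 1.111) and (0.2632, 0.2058).
Slope = (1.111 − 0.2058)/(9.434 − 0.2632) = 0.09872; intercept = 1.111 − 0.09872×9.434 = 0.1798.
Vmax = 1/intercept = 5.56 nmol/s; Km = slope × Vmax = 0.09872 × 5.56 = 0.549 nM.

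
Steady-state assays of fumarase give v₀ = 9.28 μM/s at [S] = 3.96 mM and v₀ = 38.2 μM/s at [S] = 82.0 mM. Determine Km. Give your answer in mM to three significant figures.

15.4 mM

In reciprocal form, 1/v = (Km/Vmax)·(1/[S]) + 1/Vmax. The two points give (1/[S], 1/v) = (0.2525, 0.1078) and (0.01220, 0.02618).
Slope = (0.1078 − 0.02618)/(0.2525 − 0.01220) = 0.3395; intercept = 0.1078 − 0.3395×0.2525 = 0.02204.
Vmax = 1/intercept = 45.4 μM/s; Km = slope × Vmax = 0.3395 × 45.4 = 15.4 mM.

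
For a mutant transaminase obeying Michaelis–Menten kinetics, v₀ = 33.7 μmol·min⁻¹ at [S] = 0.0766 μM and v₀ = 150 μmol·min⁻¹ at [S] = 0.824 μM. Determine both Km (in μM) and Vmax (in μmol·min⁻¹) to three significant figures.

In reciprocal form, 1/v = (Km/Vmax)·(1/[S]) + 1/Vmax. The two points give (1/[S], 1/v) = (13.05, 0.02967) and (1.214, 0.006667).
Slope = (0.02967 − 0.006667)/(13.05 − 1.214) = 0.001943; intercept = 0.02967 − 0.001943×13.05 = 0.004309.
Vmax = 1/intercept = 232 μmol·min⁻¹; Km = slope × Vmax = 0.001943 × 232 = 0.451 μM.

Km = 0.451 μM; Vmax = 232 μmol·min⁻¹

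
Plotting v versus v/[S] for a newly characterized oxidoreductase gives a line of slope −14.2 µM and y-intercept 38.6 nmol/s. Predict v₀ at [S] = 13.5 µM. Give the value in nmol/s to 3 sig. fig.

In the Eadie–Hofstee form v = Vmax − Km·(v/[S]), the slope is −Km and the intercept is Vmax, so Km = 14.2 µM and Vmax = 38.6 nmol/s.
v = 38.6 × 13.5/(14.2 + 13.5) = 18.8 nmol/s.

18.8 nmol/s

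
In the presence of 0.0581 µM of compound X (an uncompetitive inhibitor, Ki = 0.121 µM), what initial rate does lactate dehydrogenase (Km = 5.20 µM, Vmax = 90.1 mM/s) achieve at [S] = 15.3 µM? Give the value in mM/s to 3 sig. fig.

With α = 1 + [I]/Ki = 1 + 0.0581/0.121 = 1.480, the uncompetitive rate law is v = (Vmax/α)·[S] / (Km/α + [S]).
v = (90.1/1.480)×15.3 / (5.20/1.480 + 15.3) = 931.3/18.81 = 49.5 mM/s.

49.5 mM/s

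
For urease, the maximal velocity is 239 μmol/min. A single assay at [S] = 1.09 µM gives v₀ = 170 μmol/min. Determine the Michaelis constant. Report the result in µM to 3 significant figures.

0.442 µM

From v = Vmax[S]/(Km+[S]), Km = [S](Vmax − v)/v.
Km = 1.09 × (239 − 170) / 170 = 75.21/170 = 0.442 µM.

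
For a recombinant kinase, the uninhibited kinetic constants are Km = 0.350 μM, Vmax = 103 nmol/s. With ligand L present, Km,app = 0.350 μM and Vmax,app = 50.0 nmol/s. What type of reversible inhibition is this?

noncompetitive

Vmax decreases (103 → 50.0 nmol/s) while Km is unchanged — pure noncompetitive inhibition.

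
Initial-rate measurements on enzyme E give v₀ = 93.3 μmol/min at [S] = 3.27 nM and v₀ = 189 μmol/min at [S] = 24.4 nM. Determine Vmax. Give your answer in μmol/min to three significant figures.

In reciprocal form, 1/v = (Km/Vmax)·(1/[S]) + 1/Vmax. The two points give (1/[S], 1/v) = (0.3058, 0.01072) and (0.04098, 0.005291).
Slope = (0.01072 − 0.005291)/(0.3058 − 0.04098) = 0.02049; intercept = 0.01072 − 0.02049×0.3058 = 0.004451.
Vmax = 1/intercept = 225 μmol/min; Km = slope × Vmax = 0.02049 × 225 = 4.60 nM.

225 μmol/min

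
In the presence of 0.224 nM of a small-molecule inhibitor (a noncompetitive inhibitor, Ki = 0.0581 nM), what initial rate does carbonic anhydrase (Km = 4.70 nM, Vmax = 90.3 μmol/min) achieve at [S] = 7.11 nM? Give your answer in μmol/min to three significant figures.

11.2 μmol/min

α = 1 + [I]/Ki = 1 + 0.224/0.0581 = 4.855.
For a noncompetitive inhibitor, Vmax is reduced to Vmax/α while Km is unchanged: Km,app = 4.70 nM, Vmax,app = 18.6 μmol/min.
v = Vmax,app·[S]/(Km,app + [S]) = 18.6 × 7.11/(4.70 + 7.11) = 11.2 μmol/min.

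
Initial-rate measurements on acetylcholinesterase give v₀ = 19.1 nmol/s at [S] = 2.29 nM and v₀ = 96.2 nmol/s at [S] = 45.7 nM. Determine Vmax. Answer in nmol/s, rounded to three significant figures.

From v = Vmax[S]/(Km+[S]), each point gives Vmax = v(Km+[S])/[S].
Equating: 19.1(Km+2.29)/2.29 = 96.2(Km+45.7)/45.7.
8.341·Km + 19.1 = 2.105·Km + 96.2, so (8.341 − 2.105)·Km = 96.2 − 19.1.
Km = 77.10/6.236 = 12.4 nM; then Vmax = 19.1(12.4+2.29)/2.29 = 122 nmol/s.

122 nmol/s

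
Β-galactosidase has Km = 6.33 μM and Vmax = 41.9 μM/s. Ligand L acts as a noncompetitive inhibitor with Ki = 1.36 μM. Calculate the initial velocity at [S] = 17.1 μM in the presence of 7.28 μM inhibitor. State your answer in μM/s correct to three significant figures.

With α = 1 + [I]/Ki = 1 + 7.28/1.36 = 6.353, the noncompetitive rate law is v = (Vmax/α)·[S] / (Km + [S]).
v = (41.9/6.353)×17.1 / (6.33 + 17.1) = 112.8/23.43 = 4.81 μM/s.

4.81 μM/s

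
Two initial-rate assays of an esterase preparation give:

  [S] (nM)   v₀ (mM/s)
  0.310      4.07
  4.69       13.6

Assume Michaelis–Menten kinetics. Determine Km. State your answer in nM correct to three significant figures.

0.932 nM

From v = Vmax[S]/(Km+[S]), each point gives Vmax = v(Km+[S])/[S].
Equating: 4.07(Km+0.310)/0.310 = 13.6(Km+4.69)/4.69.
13.13·Km + 4.07 = 2.900·Km + 13.6, so (13.13 − 2.900)·Km = 13.6 − 4.07.
Km = 9.530/10.23 = 0.932 nM; then Vmax = 4.07(0.932+0.310)/0.310 = 16.3 mM/s.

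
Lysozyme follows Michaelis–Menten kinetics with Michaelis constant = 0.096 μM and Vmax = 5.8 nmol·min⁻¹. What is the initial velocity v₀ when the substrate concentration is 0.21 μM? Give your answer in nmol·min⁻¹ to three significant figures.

v = Vmax·[S]/(Km + [S]) = 5.8 × 0.21 / (0.096 + 0.21)
  = 1.218 / 0.3060 = 3.98 nmol·min⁻¹.

3.98 nmol·min⁻¹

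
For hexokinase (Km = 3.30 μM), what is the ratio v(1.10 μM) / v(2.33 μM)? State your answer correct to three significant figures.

0.604

Since Vmax cancels, v₂/v₁ = [S]₂(Km+[S]₁) / [S]₁(Km+[S]₂).
= 1.10×(3.30+2.33) / (2.33×(3.30+1.10)) = 6.193/10.25 = 0.604.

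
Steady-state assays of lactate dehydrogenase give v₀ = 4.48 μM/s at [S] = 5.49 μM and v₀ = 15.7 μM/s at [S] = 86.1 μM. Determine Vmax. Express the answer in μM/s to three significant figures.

From v = Vmax[S]/(Km+[S]), each point gives Vmax = v(Km+[S])/[S].
Equating: 4.48(Km+5.49)/5.49 = 15.7(Km+86.1)/86.1.
0.8160·Km + 4.48 = 0.1823·Km + 15.7, so (0.8160 − 0.1823)·Km = 15.7 − 4.48.
Km = 11.22/0.6337 = 17.7 μM; then Vmax = 4.48(17.7+5.49)/5.49 = 18.9 μM/s.

18.9 μM/s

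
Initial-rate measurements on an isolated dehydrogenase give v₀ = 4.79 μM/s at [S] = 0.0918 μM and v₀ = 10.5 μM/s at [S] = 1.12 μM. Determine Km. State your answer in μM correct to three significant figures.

From v = Vmax[S]/(Km+[S]), each point gives Vmax = v(Km+[S])/[S].
Equating: 4.79(Km+0.0918)/0.0918 = 10.5(Km+1.12)/1.12.
52.18·Km + 4.79 = 9.375·Km + 10.5, so (52.18 − 9.375)·Km = 10.5 − 4.79.
Km = 5.710/42.80 = 0.133 μM; then Vmax = 4.79(0.133+0.0918)/0.0918 = 11.8 μM/s.

0.133 μM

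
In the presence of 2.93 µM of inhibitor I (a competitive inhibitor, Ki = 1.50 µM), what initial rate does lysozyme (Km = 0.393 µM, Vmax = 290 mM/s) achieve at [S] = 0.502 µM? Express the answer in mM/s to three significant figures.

α = 1 + [I]/Ki = 1 + 2.93/1.50 = 2.953.
For a competitive inhibitor, Vmax is unchanged and the apparent Km becomes α·Km: Km,app = 1.16 µM, Vmax,app = 290 mM/s.
v = Vmax,app·[S]/(Km,app + [S]) = 290 × 0.502/(1.16 + 0.502) = 87.6 mM/s.

87.6 mM/s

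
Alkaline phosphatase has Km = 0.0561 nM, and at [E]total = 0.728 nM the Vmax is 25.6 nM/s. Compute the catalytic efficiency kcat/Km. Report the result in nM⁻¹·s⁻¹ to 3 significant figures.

627 nM⁻¹·s⁻¹

kcat = Vmax/[E]total = 25.6/0.728 = 35.2 s⁻¹.
kcat/Km = 35.2/0.0561 = 627 nM⁻¹·s⁻¹.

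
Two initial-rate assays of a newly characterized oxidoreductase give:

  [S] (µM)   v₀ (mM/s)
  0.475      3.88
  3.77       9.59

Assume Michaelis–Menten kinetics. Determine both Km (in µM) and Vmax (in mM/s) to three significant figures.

In reciprocal form, 1/v = (Km/Vmax)·(1/[S]) + 1/Vmax. The two points give (1/[S], 1/v) = (2.105, 0.2577) and (0.2653, 0.1043).
Slope = (0.2577 − 0.1043)/(2.105 − 0.2653) = 0.08340; intercept = 0.2577 − 0.08340×2.105 = 0.08215.
Vmax = 1/intercept = 12.2 mM/s; Km = slope × Vmax = 0.08340 × 12.2 = 1.02 µM.

Km = 1.02 µM; Vmax = 12.2 mM/s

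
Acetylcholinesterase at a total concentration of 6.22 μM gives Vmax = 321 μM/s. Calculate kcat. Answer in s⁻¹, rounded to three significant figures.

51.6 s⁻¹

kcat = Vmax/[E]total = 321 μM/s / 6.22 μM = 51.6 s⁻¹.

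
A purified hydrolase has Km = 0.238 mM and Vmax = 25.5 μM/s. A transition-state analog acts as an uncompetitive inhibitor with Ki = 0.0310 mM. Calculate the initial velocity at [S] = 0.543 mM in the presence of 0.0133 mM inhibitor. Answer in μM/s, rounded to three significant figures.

α = 1 + [I]/Ki = 1 + 0.0133/0.0310 = 1.429.
For an uncompetitive inhibitor, both parameters are divided by α, giving Vmax/α and Km/α: Km,app = 0.167 mM, Vmax,app = 17.8 μM/s.
v = Vmax,app·[S]/(Km,app + [S]) = 17.8 × 0.543/(0.167 + 0.543) = 13.7 μM/s.

13.7 μM/s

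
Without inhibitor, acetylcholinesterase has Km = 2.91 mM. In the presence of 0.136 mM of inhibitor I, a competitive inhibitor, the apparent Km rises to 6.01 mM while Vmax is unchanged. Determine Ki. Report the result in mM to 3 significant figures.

Competitive: Km,app = α·Km with α = 1 + [I]/Ki.
α = Km,app/Km = 6.01/2.91 = 2.065.
Ki = [I]/(α − 1) = 0.136/1.065 = 0.128 mM.

0.128 mM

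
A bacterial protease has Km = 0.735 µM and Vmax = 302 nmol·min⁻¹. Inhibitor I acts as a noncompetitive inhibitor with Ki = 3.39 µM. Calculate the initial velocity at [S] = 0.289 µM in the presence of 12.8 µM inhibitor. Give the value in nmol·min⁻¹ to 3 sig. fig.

With α = 1 + [I]/Ki = 1 + 12.8/3.39 = 4.776, the noncompetitive rate law is v = (Vmax/α)·[S] / (Km + [S]).
v = (302/4.776)×0.289 / (0.735 + 0.289) = 18.28/1.024 = 17.8 nmol·min⁻¹.

17.8 nmol·min⁻¹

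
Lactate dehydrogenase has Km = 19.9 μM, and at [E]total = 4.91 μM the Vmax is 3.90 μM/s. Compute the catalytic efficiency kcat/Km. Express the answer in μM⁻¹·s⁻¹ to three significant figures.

0.0399 μM⁻¹·s⁻¹

kcat = Vmax/[E]total = 3.90/4.91 = 0.794 s⁻¹.
kcat/Km = 0.794/19.9 = 0.0399 μM⁻¹·s⁻¹.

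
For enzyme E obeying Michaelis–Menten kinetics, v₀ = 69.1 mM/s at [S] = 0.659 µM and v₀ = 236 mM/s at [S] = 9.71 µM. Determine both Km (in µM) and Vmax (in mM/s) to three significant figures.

From v = Vmax[S]/(Km+[S]), each point gives Vmax = v(Km+[S])/[S].
Equating: 69.1(Km+0.659)/0.659 = 236(Km+9.71)/9.71.
104.9·Km + 69.1 = 24.30·Km + 236, so (104.9 − 24.30)·Km = 236 − 69.1.
Km = 166.9/80.55 = 2.07 µM; then Vmax = 69.1(2.07+0.659)/0.659 = 286 mM/s.

Km = 2.07 µM; Vmax = 286 mM/s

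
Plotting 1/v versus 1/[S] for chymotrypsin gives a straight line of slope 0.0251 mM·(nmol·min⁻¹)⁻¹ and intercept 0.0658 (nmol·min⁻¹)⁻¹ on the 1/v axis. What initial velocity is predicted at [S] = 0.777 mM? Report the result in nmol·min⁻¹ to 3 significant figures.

The y-intercept is 1/Vmax, so Vmax = 1/0.0658 = 15.2 nmol·min⁻¹.
The slope is Km/Vmax, so Km = 0.0251 × 15.2 = 0.381 mM.
Then v = 15.2 × 0.777/(0.381 + 0.777) = 10.2 nmol·min⁻¹.

10.2 nmol·min⁻¹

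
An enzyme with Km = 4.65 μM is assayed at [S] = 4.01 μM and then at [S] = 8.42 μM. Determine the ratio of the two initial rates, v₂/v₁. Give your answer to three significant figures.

Since Vmax cancels, v₂/v₁ = [S]₂(Km+[S]₁) / [S]₁(Km+[S]₂).
= 8.42×(4.65+4.01) / (4.01×(4.65+8.42)) = 72.92/52.41 = 1.39.

1.39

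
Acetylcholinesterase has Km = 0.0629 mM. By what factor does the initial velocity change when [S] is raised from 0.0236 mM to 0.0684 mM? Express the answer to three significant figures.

1.91

Since Vmax cancels, v₂/v₁ = [S]₂(Km+[S]₁) / [S]₁(Km+[S]₂).
= 0.0684×(0.0629+0.0236) / (0.0236×(0.0629+0.0684)) = 0.005917/0.003099 = 1.91.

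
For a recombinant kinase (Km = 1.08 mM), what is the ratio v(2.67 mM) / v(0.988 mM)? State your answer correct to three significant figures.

Since Vmax cancels, v₂/v₁ = [S]₂(Km+[S]₁) / [S]₁(Km+[S]₂).
= 2.67×(1.08+0.988) / (0.988×(1.08+2.67)) = 5.522/3.705 = 1.49.

1.49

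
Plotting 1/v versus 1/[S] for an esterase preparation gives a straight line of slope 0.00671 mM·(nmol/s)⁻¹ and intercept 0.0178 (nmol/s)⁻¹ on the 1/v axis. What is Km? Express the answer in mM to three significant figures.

0.377 mM

y-intercept = 1/Vmax ⇒ Vmax = 56.2 nmol/s; slope = Km/Vmax ⇒ Km = slope × Vmax.
Km = 0.00671 × 56.2 = 0.377 mM.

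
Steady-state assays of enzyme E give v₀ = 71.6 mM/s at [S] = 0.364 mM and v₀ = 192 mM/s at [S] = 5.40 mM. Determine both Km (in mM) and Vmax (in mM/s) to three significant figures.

Km = 0.747 mM; Vmax = 219 mM/s

From v = Vmax[S]/(Km+[S]), each point gives Vmax = v(Km+[S])/[S].
Equating: 71.6(Km+0.364)/0.364 = 192(Km+5.40)/5.40.
196.7·Km + 71.6 = 35.56·Km + 192, so (196.7 − 35.56)·Km = 192 − 71.6.
Km = 120.4/161.1 = 0.747 mM; then Vmax = 71.6(0.747+0.364)/0.364 = 219 mM/s.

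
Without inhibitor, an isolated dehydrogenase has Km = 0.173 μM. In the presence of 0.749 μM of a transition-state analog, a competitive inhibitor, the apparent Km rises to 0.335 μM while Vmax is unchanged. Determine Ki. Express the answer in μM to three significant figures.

Competitive: Km,app = α·Km with α = 1 + [I]/Ki.
α = Km,app/Km = 0.335/0.173 = 1.936.
Since α = 1 + [I]/Ki, [I]/Ki = 1.936 − 1 = 0.9364 and Ki = 0.749/0.9364 = 0.800 μM.

0.800 μM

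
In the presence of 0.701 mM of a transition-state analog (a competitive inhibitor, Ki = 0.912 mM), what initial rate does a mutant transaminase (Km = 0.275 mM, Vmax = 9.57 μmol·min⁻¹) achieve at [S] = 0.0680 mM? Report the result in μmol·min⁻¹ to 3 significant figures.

1.17 μmol·min⁻¹

α = 1 + [I]/Ki = 1 + 0.701/0.912 = 1.769.
For a competitive inhibitor, Vmax is unchanged and the apparent Km becomes α·Km: Km,app = 0.486 mM, Vmax,app = 9.57 μmol·min⁻¹.
v = Vmax,app·[S]/(Km,app + [S]) = 9.57 × 0.0680/(0.486 + 0.0680) = 1.17 μmol·min⁻¹.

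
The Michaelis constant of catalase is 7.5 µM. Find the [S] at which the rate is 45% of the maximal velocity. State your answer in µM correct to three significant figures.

6.14 µM

v/Vmax = [S]/(Km+[S]) = 0.45, so [S] = Km·0.45/(1 − 0.45) = 7.5 × 0.8182.
[S] = 6.14 µM.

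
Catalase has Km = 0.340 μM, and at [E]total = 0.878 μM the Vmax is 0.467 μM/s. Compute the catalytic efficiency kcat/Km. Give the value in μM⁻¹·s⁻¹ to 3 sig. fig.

kcat = Vmax/[E]total = 0.467/0.878 = 0.532 s⁻¹.
kcat/Km = 0.532/0.340 = 1.56 μM⁻¹·s⁻¹.

1.56 μM⁻¹·s⁻¹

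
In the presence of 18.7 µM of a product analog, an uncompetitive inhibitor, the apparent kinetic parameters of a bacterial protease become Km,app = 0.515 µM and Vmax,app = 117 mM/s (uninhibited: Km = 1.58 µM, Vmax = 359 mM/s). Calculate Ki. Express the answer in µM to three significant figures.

9.04 µM

Uncompetitive: Vmax,app = Vmax/α (and Km,app = Km/α) with α = 1 + [I]/Ki.
α = Vmax/Vmax,app = 359/117 = 3.068.
Since α = 1 + [I]/Ki, [I]/Ki = 3.068 − 1 = 2.068 and Ki = 18.7/2.068 = 9.04 µM.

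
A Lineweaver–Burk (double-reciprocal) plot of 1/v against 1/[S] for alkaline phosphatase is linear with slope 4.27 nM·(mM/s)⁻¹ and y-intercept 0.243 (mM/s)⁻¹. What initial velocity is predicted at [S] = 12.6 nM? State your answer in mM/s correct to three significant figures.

1.72 mM/s

The y-intercept is 1/Vmax, so Vmax = 1/0.243 = 4.12 mM/s.
The slope is Km/Vmax, so Km = 4.27 × 4.12 = 17.6 nM.
Then v = 4.12 × 12.6/(17.6 + 12.6) = 1.72 mM/s.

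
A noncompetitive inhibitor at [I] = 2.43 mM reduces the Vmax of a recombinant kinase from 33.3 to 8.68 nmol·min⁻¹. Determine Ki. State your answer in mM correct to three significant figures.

Noncompetitive: Vmax,app = Vmax/α with α = 1 + [I]/Ki.
α = Vmax/Vmax,app = 33.3/8.68 = 3.836.
Since α = 1 + [I]/Ki, [I]/Ki = 3.836 − 1 = 2.836 and Ki = 2.43/2.836 = 0.857 mM.

0.857 mM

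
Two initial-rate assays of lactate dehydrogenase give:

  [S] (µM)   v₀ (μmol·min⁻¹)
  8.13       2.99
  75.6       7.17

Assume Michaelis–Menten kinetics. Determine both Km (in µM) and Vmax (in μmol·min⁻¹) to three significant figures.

Km = 15.3 µM; Vmax = 8.62 μmol·min⁻¹

In reciprocal form, 1/v = (Km/Vmax)·(1/[S]) + 1/Vmax. The two points give (1/[S], 1/v) = (0.1230, 0.3344) and (0.01323, 0.1395).
Slope = (0.3344 − 0.1395)/(0.1230 − 0.01323) = 1.776; intercept = 0.3344 − 1.776×0.1230 = 0.1160.
Vmax = 1/intercept = 8.62 μmol·min⁻¹; Km = slope × Vmax = 1.776 × 8.62 = 15.3 µM.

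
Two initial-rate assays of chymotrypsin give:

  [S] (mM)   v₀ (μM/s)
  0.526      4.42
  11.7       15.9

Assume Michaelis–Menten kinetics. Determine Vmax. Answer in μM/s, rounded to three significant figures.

From v = Vmax[S]/(Km+[S]), each point gives Vmax = v(Km+[S])/[S].
Equating: 4.42(Km+0.526)/0.526 = 15.9(Km+11.7)/11.7.
8.403·Km + 4.42 = 1.359·Km + 15.9, so (8.403 − 1.359)·Km = 15.9 − 4.42.
Km = 11.48/7.044 = 1.63 mM; then Vmax = 4.42(1.63+0.526)/0.526 = 18.1 μM/s.

18.1 μM/s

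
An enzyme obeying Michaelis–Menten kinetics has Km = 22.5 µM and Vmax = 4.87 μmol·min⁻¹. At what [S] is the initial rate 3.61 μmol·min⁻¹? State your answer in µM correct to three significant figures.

64.5 µM

The required fractional saturation is v/Vmax = 3.61/4.87 = 0.7413.
Then [S]/(Km+[S]) = 0.7413 ⇒ [S] = 22.5 × 0.7413/(1 − 0.7413) = 64.5 µM.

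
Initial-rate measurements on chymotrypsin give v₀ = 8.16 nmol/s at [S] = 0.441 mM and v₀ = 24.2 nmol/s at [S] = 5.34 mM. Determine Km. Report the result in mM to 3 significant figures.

From v = Vmax[S]/(Km+[S]), each point gives Vmax = v(Km+[S])/[S].
Equating: 8.16(Km+0.441)/0.441 = 24.2(Km+5.34)/5.34.
18.50·Km + 8.16 = 4.532·Km + 24.2, so (18.50 − 4.532)·Km = 24.2 − 8.16.
Km = 16.04/13.97 = 1.15 mM; then Vmax = 8.16(1.15+0.441)/0.441 = 29.4 nmol/s.

1.15 mM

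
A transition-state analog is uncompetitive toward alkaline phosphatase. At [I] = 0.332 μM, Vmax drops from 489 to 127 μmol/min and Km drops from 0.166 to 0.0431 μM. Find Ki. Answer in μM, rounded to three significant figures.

Uncompetitive: Vmax,app = Vmax/α (and Km,app = Km/α) with α = 1 + [I]/Ki.
α = Vmax/Vmax,app = 489/127 = 3.850.
Ki = [I]/(α − 1) = 0.332/2.850 = 0.116 μM.

0.116 μM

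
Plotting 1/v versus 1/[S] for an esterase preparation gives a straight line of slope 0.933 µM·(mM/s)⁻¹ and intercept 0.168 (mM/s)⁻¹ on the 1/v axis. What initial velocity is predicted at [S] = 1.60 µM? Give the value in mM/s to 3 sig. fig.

1.33 mM/s

The y-intercept is 1/Vmax, so Vmax = 1/0.168 = 5.95 mM/s.
The slope is Km/Vmax, so Km = 0.933 × 5.95 = 5.55 µM.
Then v = 5.95 × 1.60/(5.55 + 1.60) = 1.33 mM/s.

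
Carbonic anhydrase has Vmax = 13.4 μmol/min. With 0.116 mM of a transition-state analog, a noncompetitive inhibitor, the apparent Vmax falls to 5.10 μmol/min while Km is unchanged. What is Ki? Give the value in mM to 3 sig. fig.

Noncompetitive: Vmax,app = Vmax/α with α = 1 + [I]/Ki.
α = Vmax/Vmax,app = 13.4/5.10 = 2.627.
Since α = 1 + [I]/Ki, [I]/Ki = 2.627 − 1 = 1.627 and Ki = 0.116/1.627 = 0.0713 mM.

0.0713 mM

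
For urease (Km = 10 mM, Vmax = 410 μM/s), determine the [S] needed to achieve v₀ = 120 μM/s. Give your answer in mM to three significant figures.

4.14 mM

The required fractional saturation is v/Vmax = 120/410 = 0.2927.
Then [S]/(Km+[S]) = 0.2927 ⇒ [S] = 10 × 0.2927/(1 − 0.2927) = 4.14 mM.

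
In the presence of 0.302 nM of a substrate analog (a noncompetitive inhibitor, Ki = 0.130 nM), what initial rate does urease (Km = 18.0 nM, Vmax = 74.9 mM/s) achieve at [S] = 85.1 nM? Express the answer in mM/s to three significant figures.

18.6 mM/s

With α = 1 + [I]/Ki = 1 + 0.302/0.130 = 3.323, the noncompetitive rate law is v = (Vmax/α)·[S] / (Km + [S]).
v = (74.9/3.323)×85.1 / (18.0 + 85.1) = 1918/103.1 = 18.6 mM/s.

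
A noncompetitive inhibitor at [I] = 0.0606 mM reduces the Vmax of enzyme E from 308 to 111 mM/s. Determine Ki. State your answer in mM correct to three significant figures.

Noncompetitive: Vmax,app = Vmax/α with α = 1 + [I]/Ki.
α = Vmax/Vmax,app = 308/111 = 2.775.
Since α = 1 + [I]/Ki, [I]/Ki = 2.775 − 1 = 1.775 and Ki = 0.0606/1.775 = 0.0341 mM.

0.0341 mM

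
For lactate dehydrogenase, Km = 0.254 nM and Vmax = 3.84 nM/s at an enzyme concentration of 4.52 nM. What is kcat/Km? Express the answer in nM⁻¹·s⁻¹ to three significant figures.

kcat = Vmax/[E]total = 3.84/4.52 = 0.850 s⁻¹.
kcat/Km = 0.850/0.254 = 3.34 nM⁻¹·s⁻¹.

3.34 nM⁻¹·s⁻¹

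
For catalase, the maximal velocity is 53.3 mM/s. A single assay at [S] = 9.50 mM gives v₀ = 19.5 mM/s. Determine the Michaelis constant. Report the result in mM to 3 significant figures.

16.5 mM

v/Vmax = 19.5/53.3 = 0.3659 = [S]/(Km+[S]).
So Km + [S] = [S]/0.3659 = 25.97 mM, giving Km = 25.97 − 9.50 = 16.5 mM.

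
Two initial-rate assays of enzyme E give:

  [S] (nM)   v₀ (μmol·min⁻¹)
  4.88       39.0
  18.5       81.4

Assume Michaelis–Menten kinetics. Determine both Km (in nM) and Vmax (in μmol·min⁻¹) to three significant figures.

Km = 11.8 nM; Vmax = 133 μmol·min⁻¹

From v = Vmax[S]/(Km+[S]), each point gives Vmax = v(Km+[S])/[S].
Equating: 39.0(Km+4.88)/4.88 = 81.4(Km+18.5)/18.5.
7.992·Km + 39.0 = 4.400·Km + 81.4, so (7.992 − 4.400)·Km = 81.4 − 39.0.
Km = 42.40/3.592 = 11.8 nM; then Vmax = 39.0(11.8+4.88)/4.88 = 133 μmol·min⁻¹.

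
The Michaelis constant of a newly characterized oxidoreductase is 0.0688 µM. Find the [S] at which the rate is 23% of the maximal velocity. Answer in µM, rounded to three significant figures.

0.0206 µM

v/Vmax = [S]/(Km+[S]) = 0.23, so [S] = Km·0.23/(1 − 0.23) = 0.0688 × 0.2987.
[S] = 0.0206 µM.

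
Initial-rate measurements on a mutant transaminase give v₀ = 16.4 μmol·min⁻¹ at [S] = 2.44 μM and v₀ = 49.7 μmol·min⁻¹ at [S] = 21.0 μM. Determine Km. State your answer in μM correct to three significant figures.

7.65 μM

From v = Vmax[S]/(Km+[S]), each point gives Vmax = v(Km+[S])/[S].
Equating: 16.4(Km+2.44)/2.44 = 49.7(Km+21.0)/21.0.
6.721·Km + 16.4 = 2.367·Km + 49.7, so (6.721 − 2.367)·Km = 49.7 − 16.4.
Km = 33.30/4.355 = 7.65 μM; then Vmax = 16.4(7.65+2.44)/2.44 = 67.8 μmol·min⁻¹.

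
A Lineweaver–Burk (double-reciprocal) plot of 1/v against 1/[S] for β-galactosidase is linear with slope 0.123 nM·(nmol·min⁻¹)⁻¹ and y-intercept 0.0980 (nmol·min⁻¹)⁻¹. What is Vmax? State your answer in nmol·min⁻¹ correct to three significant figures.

10.2 nmol·min⁻¹

The y-intercept of a Lineweaver–Burk plot equals 1/Vmax, so Vmax = 1/0.0980 = 10.2 nmol·min⁻¹.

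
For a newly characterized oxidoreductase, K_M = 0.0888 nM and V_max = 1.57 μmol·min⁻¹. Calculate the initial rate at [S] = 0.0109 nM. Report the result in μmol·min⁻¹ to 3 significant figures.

0.172 μmol·min⁻¹

v = Vmax·[S]/(Km + [S]) = 1.57 × 0.0109 / (0.0888 + 0.0109)
  = 0.01711 / 0.09970 = 0.172 μmol·min⁻¹.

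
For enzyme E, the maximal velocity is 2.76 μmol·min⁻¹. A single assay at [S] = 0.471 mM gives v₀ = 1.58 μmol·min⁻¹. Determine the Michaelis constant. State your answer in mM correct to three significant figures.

0.352 mM

From v = Vmax[S]/(Km+[S]), Km = [S](Vmax − v)/v.
Km = 0.471 × (2.76 − 1.58) / 1.58 = 0.5558/1.58 = 0.352 mM.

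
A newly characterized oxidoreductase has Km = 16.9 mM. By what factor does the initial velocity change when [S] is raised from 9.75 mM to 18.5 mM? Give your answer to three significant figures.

Since Vmax cancels, v₂/v₁ = [S]₂(Km+[S]₁) / [S]₁(Km+[S]₂).
= 18.5×(16.9+9.75) / (9.75×(16.9+18.5)) = 493.0/345.2 = 1.43.

1.43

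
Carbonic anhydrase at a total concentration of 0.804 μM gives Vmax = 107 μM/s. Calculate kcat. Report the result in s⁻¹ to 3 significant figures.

133 s⁻¹

kcat = Vmax/[E]total = 107 μM/s / 0.804 μM = 133 s⁻¹.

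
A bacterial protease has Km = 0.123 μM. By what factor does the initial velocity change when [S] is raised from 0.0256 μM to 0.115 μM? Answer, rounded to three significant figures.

2.80

Since Vmax cancels, v₂/v₁ = [S]₂(Km+[S]₁) / [S]₁(Km+[S]₂).
= 0.115×(0.123+0.0256) / (0.0256×(0.123+0.115)) = 0.01709/0.006093 = 2.80.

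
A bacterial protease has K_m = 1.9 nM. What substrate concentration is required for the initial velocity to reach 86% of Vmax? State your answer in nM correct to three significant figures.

v/Vmax = [S]/(Km+[S]) = 0.86, so [S] = Km·0.86/(1 − 0.86) = 1.9 × 6.143.
[S] = 11.7 nM.

11.7 nM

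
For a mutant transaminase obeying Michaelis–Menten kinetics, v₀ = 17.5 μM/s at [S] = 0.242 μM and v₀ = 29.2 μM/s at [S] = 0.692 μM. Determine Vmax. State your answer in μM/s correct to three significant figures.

45.6 μM/s

In reciprocal form, 1/v = (Km/Vmax)·(1/[S]) + 1/Vmax. The two points give (1/[S], 1/v) = (4.132, 0.05714) and (1.445, 0.03425).
Slope = (0.05714 − 0.03425)/(4.132 − 1.445) = 0.008521; intercept = 0.05714 − 0.008521×4.132 = 0.02193.
Vmax = 1/intercept = 45.6 μM/s; Km = slope × Vmax = 0.008521 × 45.6 = 0.388 μM.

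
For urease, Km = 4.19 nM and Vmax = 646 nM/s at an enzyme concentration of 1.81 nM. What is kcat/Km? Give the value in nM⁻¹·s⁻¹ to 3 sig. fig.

kcat = Vmax/[E]total = 646/1.81 = 357 s⁻¹.
kcat/Km = 357/4.19 = 85.2 nM⁻¹·s⁻¹.

85.2 nM⁻¹·s⁻¹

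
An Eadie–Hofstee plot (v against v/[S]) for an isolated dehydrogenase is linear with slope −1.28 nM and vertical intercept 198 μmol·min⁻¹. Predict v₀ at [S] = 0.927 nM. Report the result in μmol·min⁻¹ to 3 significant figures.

83.2 μmol·min⁻¹

In the Eadie–Hofstee form v = Vmax − Km·(v/[S]), the slope is −Km and the intercept is Vmax, so Km = 1.28 nM and Vmax = 198 μmol·min⁻¹.
v = 198 × 0.927/(1.28 + 0.927) = 83.2 μmol·min⁻¹.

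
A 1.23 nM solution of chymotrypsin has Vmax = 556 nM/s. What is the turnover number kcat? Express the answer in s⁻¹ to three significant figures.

kcat = Vmax/[E]total = 556 nM/s / 1.23 nM = 452 s⁻¹.

452 s⁻¹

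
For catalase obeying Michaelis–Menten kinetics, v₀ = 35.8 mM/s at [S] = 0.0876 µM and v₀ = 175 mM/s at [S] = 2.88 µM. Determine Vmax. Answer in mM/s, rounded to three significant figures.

From v = Vmax[S]/(Km+[S]), each point gives Vmax = v(Km+[S])/[S].
Equating: 35.8(Km+0.0876)/0.0876 = 175(Km+2.88)/2.88.
408.7·Km + 35.8 = 60.76·Km + 175, so (408.7 − 60.76)·Km = 175 − 35.8.
Km = 139.2/347.9 = 0.400 µM; then Vmax = 35.8(0.400+0.0876)/0.0876 = 199 mM/s.

199 mM/s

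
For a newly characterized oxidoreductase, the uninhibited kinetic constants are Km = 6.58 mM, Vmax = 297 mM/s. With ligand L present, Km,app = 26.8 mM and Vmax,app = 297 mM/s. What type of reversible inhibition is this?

competitive

Km increases (6.58 → 26.8 mM) while Vmax is unchanged — the hallmark of competitive inhibition.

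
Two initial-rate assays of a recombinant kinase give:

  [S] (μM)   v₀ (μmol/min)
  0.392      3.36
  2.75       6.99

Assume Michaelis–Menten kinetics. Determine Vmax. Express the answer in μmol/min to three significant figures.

8.52 μmol/min

From v = Vmax[S]/(Km+[S]), each point gives Vmax = v(Km+[S])/[S].
Equating: 3.36(Km+0.392)/0.392 = 6.99(Km+2.75)/2.75.
8.571·Km + 3.36 = 2.542·Km + 6.99, so (8.571 − 2.542)·Km = 6.99 − 3.36.
Km = 3.630/6.030 = 0.602 μM; then Vmax = 3.36(0.602+0.392)/0.392 = 8.52 μmol/min.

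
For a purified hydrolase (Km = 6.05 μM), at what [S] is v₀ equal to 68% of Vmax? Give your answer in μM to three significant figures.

12.9 μM

v/Vmax = [S]/(Km+[S]) = 0.68, so [S] = Km·0.68/(1 − 0.68) = 6.05 × 2.125.
[S] = 12.9 μM.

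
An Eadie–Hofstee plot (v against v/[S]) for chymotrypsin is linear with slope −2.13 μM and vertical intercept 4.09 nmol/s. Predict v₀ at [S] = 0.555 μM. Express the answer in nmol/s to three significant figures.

0.845 nmol/s

In the Eadie–Hofstee form v = Vmax − Km·(v/[S]), the slope is −Km and the intercept is Vmax, so Km = 2.13 μM and Vmax = 4.09 nmol/s.
v = 4.09 × 0.555/(2.13 + 0.555) = 0.845 nmol/s.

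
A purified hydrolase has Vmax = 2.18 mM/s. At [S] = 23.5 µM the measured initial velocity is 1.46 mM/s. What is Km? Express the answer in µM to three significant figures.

11.6 µM

v/Vmax = 1.46/2.18 = 0.6697 = [S]/(Km+[S]).
So Km + [S] = [S]/0.6697 = 35.09 µM, giving Km = 35.09 − 23.5 = 11.6 µM.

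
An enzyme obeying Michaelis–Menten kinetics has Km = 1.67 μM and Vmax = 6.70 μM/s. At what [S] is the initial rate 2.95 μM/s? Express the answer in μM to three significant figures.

Rearranging v = Vmax[S]/(Km+[S]) gives [S] = Km·v/(Vmax − v).
[S] = 1.67 × 2.95 / (6.70 − 2.95) = 4.926/3.750 = 1.31 μM.

1.31 μM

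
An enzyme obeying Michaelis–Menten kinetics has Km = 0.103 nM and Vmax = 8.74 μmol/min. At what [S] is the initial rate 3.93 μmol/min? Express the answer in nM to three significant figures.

0.0842 nM

The required fractional saturation is v/Vmax = 3.93/8.74 = 0.4497.
Then [S]/(Km+[S]) = 0.4497 ⇒ [S] = 0.103 × 0.4497/(1 − 0.4497) = 0.0842 nM.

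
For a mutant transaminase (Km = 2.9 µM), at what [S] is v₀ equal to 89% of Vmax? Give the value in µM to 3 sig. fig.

v/Vmax = [S]/(Km+[S]) = 0.89, so [S] = Km·0.89/(1 − 0.89) = 2.9 × 8.091.
[S] = 23.5 µM.

23.5 µM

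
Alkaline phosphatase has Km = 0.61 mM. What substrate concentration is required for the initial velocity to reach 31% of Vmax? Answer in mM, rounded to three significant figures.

v/Vmax = [S]/(Km+[S]) = 0.31, so [S] = Km·0.31/(1 − 0.31) = 0.61 × 0.4493.
[S] = 0.274 mM.

0.274 mM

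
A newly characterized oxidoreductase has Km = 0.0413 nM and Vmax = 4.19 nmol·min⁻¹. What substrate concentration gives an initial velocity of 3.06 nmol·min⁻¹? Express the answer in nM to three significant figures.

The required fractional saturation is v/Vmax = 3.06/4.19 = 0.7303.
Then [S]/(Km+[S]) = 0.7303 ⇒ [S] = 0.0413 × 0.7303/(1 − 0.7303) = 0.112 nM.

0.112 nM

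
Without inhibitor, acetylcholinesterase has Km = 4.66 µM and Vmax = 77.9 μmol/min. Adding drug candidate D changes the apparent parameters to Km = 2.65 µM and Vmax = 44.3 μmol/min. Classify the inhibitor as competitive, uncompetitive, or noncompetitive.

uncompetitive

Both Km and Vmax decrease by the same factor (~1.76-fold) — characteristic of uncompetitive inhibition.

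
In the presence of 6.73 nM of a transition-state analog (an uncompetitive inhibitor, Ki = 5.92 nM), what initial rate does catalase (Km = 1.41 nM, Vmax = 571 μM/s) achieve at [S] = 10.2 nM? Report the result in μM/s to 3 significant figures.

With α = 1 + [I]/Ki = 1 + 6.73/5.92 = 2.137, the uncompetitive rate law is v = (Vmax/α)·[S] / (Km/α + [S]).
v = (571/2.137)×10.2 / (1.41/2.137 + 10.2) = 2726/10.86 = 251 μM/s.

251 μM/s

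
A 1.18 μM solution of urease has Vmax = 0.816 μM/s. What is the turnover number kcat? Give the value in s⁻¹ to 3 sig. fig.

0.692 s⁻¹

kcat = Vmax/[E]total = 0.816 μM/s / 1.18 μM = 0.692 s⁻¹.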